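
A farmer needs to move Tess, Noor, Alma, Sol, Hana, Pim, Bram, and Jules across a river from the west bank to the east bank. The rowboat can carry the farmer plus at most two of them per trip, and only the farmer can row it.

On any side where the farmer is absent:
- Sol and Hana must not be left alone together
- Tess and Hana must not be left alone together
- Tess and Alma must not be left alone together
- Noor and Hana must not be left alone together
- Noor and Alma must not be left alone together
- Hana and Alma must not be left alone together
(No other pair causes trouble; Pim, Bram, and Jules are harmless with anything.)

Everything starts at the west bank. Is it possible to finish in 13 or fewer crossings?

Yes

Yes — this plan uses 13 crossings (≤ 13):
1. Farmer goes to the east bank with Alma and Hana.
2. Farmer goes back to the west bank with Alma.
3. Farmer goes to the east bank with Noor and Tess.
4. Farmer goes back to the west bank with Hana.
5. Farmer goes to the east bank with Alma and Sol.
6. Farmer goes back to the west bank with Alma.
7. Farmer goes to the east bank with Alma and Pim.
8. Farmer goes back to the west bank with Alma.
9. Farmer goes to the east bank with Alma and Bram.
10. Farmer goes back to the west bank with Alma.
11. Farmer goes to the east bank with Alma and Jules.
12. Farmer goes back to the west bank with Alma.
13. Farmer goes to the east bank with Alma and Hana.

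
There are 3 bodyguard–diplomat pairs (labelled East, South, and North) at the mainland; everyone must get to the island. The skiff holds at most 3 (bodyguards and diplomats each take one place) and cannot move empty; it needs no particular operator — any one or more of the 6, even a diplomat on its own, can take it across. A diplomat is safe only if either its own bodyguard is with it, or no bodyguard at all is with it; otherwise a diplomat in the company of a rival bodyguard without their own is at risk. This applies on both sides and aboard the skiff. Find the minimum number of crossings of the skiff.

Counting alone: each trip to the island takes at most 3 across and each return brings at least 1 back, so after t trips out (and t−1 returns) at most 3t − (t−1) of the 6 are across; that first reaches 6 at t = 3, so at least 5 crossings are needed.
The plan below uses exactly 5 crossings, so it is optimal:
1. bodyguard East and diplomat East cross → the island.
2. bodyguard East crosses ← the mainland.
3. bodyguard East, bodyguard North, and bodyguard South cross → the island.
4. diplomat East crosses ← the mainland.
5. diplomat East, diplomat North, and diplomat South cross → the island.

5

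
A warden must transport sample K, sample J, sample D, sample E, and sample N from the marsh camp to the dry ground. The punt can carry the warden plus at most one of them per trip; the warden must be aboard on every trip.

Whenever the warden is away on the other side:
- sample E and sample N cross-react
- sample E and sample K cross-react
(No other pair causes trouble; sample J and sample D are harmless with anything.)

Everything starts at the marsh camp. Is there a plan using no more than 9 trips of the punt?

No

Counting alone: the warden can take at most 1 across per trip to the dry ground, so moving all 5 needs at least 5 loaded trips out, with a return between consecutive ones — at least 9 crossings.
The safety rule pushes this higher. Following every safe sequence of crossings, the most of the 5 that can be at the dry ground as the punt arrives there on crossing 9 is 4 — never all 5.
So the move cannot be finished within 9 crossings. (The shortest complete plan takes 11:)
1. Warden goes to the dry ground with sample E.  [the marsh camp: sample D, sample J, sample K, sample N | the dry ground: sample E]
2. Warden goes back to the marsh camp alone.  [the marsh camp: sample D, sample J, sample K, sample N | the dry ground: sample E]
3. Warden goes to the dry ground with sample K.  [the marsh camp: sample D, sample J, sample N | the dry ground: sample E, sample K]
4. Warden goes back to the marsh camp with sample E.  [the marsh camp: sample D, sample E, sample J, sample N | the dry ground: sample K]
5. Warden goes to the dry ground with sample N.  [the marsh camp: sample D, sample E, sample J | the dry ground: sample K, sample N]
6. Warden goes back to the marsh camp alone.  [the marsh camp: sample D, sample E, sample J | the dry ground: sample K, sample N]
7. Warden goes to the dry ground with sample J.  [the marsh camp: sample D, sample E | the dry ground: sample J, sample K, sample N]
8. Warden goes back to the marsh camp alone.  [the marsh camp: sample D, sample E | the dry ground: sample J, sample K, sample N]
9. Warden goes to the dry ground with sample D.  [the marsh camp: sample E | the dry ground: sample D, sample J, sample K, sample N]
10. Warden goes back to the marsh camp alone.  [the marsh camp: sample E | the dry ground: sample D, sample J, sample K, sample N]
11. Warden goes to the dry ground with sample E.  [the marsh camp: — | the dry ground: sample D, sample E, sample J, sample K, sample N]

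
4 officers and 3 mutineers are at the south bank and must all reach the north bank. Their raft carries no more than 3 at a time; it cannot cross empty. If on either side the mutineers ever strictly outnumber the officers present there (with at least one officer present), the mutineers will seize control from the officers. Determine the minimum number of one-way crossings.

Counting alone: each trip to the north bank takes at most 3 across and each return brings at least 1 back, so after t trips out (and t−1 returns) at most 3t − (t−1) of the 7 are across; that first reaches 7 at t = 3, so at least 5 crossings are needed.
The plan below uses exactly 5 crossings, so it is optimal:
1. 3 mutineers → the north bank.  (the south bank: 4O 0M; the north bank: 0O 3M)
2. 1 mutineer ← the south bank.  (the south bank: 4O 1M; the north bank: 0O 2M)
3. 3 officers → the north bank.  (the south bank: 1O 1M; the north bank: 3O 2M)
4. 1 officer ← the south bank.  (the south bank: 2O 1M; the north bank: 2O 2M)
5. 2 officers and 1 mutineer → the north bank.  (the south bank: 0O 0M; the north bank: 4O 3M)

5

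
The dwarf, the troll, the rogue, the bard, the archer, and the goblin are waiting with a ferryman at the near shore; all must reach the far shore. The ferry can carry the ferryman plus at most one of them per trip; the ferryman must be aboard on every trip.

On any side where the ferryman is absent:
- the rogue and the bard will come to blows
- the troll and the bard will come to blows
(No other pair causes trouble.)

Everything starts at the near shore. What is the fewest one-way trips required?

Counting alone: the ferryman can take at most 1 across per trip to the far shore, so moving all 6 needs at least 6 loaded trips out, with a return between consecutive ones — at least 11 crossings.
The safety rule pushes this higher. Following every safe sequence of crossings, the most of the 6 that can be at the far shore as the ferry arrives there on crossing 11 is 5 — never all 6.
So no plan with fewer than 13 crossings exists, and this one achieves 13:
1. Ferryman goes to the far shore with the bard.
2. Ferryman goes back to the near shore alone.
3. Ferryman goes to the far shore with the dwarf.
4. Ferryman goes back to the near shore alone.
5. Ferryman goes to the far shore with the troll.
6. Ferryman goes back to the near shore with the bard.
7. Ferryman goes to the far shore with the rogue.
8. Ferryman goes back to the near shore alone.
9. Ferryman goes to the far shore with the archer.
10. Ferryman goes back to the near shore alone.
11. Ferryman goes to the far shore with the goblin.
12. Ferryman goes back to the near shore alone.
13. Ferryman goes to the far shore with the bard.

13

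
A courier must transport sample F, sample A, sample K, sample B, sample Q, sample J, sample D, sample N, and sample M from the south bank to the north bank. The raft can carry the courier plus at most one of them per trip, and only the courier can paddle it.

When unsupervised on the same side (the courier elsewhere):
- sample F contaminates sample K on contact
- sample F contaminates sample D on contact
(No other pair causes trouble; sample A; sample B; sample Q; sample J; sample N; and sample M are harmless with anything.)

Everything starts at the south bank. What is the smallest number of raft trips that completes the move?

19

Counting alone: the courier can take at most 1 across per trip to the north bank, so moving all 9 needs at least 9 loaded trips out, with a return between consecutive ones — at least 17 crossings.
The safety rule pushes this higher. Following every safe sequence of crossings, the most of the 9 that can be at the north bank as the raft arrives there on crossing 17 is 8 — never all 9.
So no plan with fewer than 19 crossings exists, and this one achieves 19:
1. Courier goes to the north bank with sample F.  [the south bank: sample A, sample B, sample D, sample J, sample K, sample M, sample N, sample Q | the north bank: sample F]
2. Courier goes back to the south bank alone.  [the south bank: sample A, sample B, sample D, sample J, sample K, sample M, sample N, sample Q | the north bank: sample F]
3. Courier goes to the north bank with sample A.  [the south bank: sample B, sample D, sample J, sample K, sample M, sample N, sample Q | the north bank: sample A, sample F]
4. Courier goes back to the south bank alone.  [the south bank: sample B, sample D, sample J, sample K, sample M, sample N, sample Q | the north bank: sample A, sample F]
5. Courier goes to the north bank with sample K.  [the south bank: sample B, sample D, sample J, sample M, sample N, sample Q | the north bank: sample A, sample F, sample K]
6. Courier goes back to the south bank with sample F.  [the south bank: sample B, sample D, sample F, sample J, sample M, sample N, sample Q | the north bank: sample A, sample K]
7. Courier goes to the north bank with sample D.  [the south bank: sample B, sample F, sample J, sample M, sample N, sample Q | the north bank: sample A, sample D, sample K]
8. Courier goes back to the south bank alone.  [the south bank: sample B, sample F, sample J, sample M, sample N, sample Q | the north bank: sample A, sample D, sample K]
9. Courier goes to the north bank with sample B.  [the south bank: sample F, sample J, sample M, sample N, sample Q | the north bank: sample A, sample B, sample D, sample K]
10. Courier goes back to the south bank alone.  [the south bank: sample F, sample J, sample M, sample N, sample Q | the north bank: sample A, sample B, sample D, sample K]
11. Courier goes to the north bank with sample Q.  [the south bank: sample F, sample J, sample M, sample N | the north bank: sample A, sample B, sample D, sample K, sample Q]
12. Courier goes back to the south bank alone.  [the south bank: sample F, sample J, sample M, sample N | the north bank: sample A, sample B, sample D, sample K, sample Q]
13. Courier goes to the north bank with sample J.  [the south bank: sample F, sample M, sample N | the north bank: sample A, sample B, sample D, sample J, sample K, sample Q]
14. Courier goes back to the south bank alone.  [the south bank: sample F, sample M, sample N | the north bank: sample A, sample B, sample D, sample J, sample K, sample Q]
15. Courier goes to the north bank with sample N.  [the south bank: sample F, sample M | the north bank: sample A, sample B, sample D, sample J, sample K, sample N, sample Q]
16. Courier goes back to the south bank alone.  [the south bank: sample F, sample M | the north bank: sample A, sample B, sample D, sample J, sample K, sample N, sample Q]
17. Courier goes to the north bank with sample M.  [the south bank: sample F | the north bank: sample A, sample B, sample D, sample J, sample K, sample M, sample N, sample Q]
18. Courier goes back to the south bank alone.  [the south bank: sample F | the north bank: sample A, sample B, sample D, sample J, sample K, sample M, sample N, sample Q]
19. Courier goes to the north bank with sample F.  [the south bank: — | the north bank: sample A, sample B, sample D, sample F, sample J, sample K, sample M, sample N, sample Q]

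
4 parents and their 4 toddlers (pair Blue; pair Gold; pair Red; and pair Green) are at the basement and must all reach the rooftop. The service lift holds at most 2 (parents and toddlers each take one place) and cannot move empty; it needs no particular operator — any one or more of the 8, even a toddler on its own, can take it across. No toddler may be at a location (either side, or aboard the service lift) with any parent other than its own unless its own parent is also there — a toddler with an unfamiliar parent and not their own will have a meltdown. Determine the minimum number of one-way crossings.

Following every safe sequence of crossings from the start, the most of the 8 that can be at the rooftop as the service lift arrives there on crossings 1, 3, 5 is 2, 3, 4 respectively; the best ever achieved is 4 of 8.
From crossing 7 on, no configuration arises that was not already reachable earlier: only 44 distinct safe configurations (who is on which side, and where the service lift is) can ever be reached, none of them has everyone across, and every continuation just revisits them. So no valid plan exists.

impossible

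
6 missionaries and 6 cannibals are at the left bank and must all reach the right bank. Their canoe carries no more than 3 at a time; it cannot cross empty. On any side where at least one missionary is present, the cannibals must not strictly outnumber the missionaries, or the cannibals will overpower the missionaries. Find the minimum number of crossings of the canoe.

impossible

Following every safe sequence of crossings from the start, the most of the 12 that can be at the right bank as the canoe arrives there on crossings 1, 3, 5 is 3, 5, 6 respectively; the best ever achieved is 6 of 12.
From crossing 7 on, no configuration arises that was not already reachable earlier: only 17 distinct safe configurations (who is on which side, and where the canoe is) can ever be reached, none of them has everyone across, and every continuation just revisits them. They are: 0 missionaries + 0 cannibals across (canoe back at the start); 0 missionaries + 1 cannibal across (canoe there); 0 missionaries + 1 cannibal across (canoe back at the start); 0 missionaries + 2 cannibals across (canoe there); 0 missionaries + 2 cannibals across (canoe back at the start); 0 missionaries + 3 cannibals across (canoe there); 0 missionaries + 3 cannibals across (canoe back at the start); 0 missionaries + 4 cannibals across (canoe there); 0 missionaries + 4 cannibals across (canoe back at the start); 0 missionaries + 5 cannibals across (canoe there); 0 missionaries + 5 cannibals across (canoe back at the start); 0 missionaries + 6 cannibals across (canoe there); 1 missionary + 1 cannibal across (canoe there); 1 missionary + 1 cannibal across (canoe back at the start); 2 missionaries + 2 cannibals across (canoe there); 2 missionaries + 2 cannibals across (canoe back at the start); 3 missionaries + 3 cannibals across (canoe there). So no valid plan exists.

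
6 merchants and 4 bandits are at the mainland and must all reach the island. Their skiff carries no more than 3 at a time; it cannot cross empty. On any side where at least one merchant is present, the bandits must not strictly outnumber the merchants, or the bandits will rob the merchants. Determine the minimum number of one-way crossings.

9

Counting alone: each trip to the island takes at most 3 across and each return brings at least 1 back, so after t trips out (and t−1 returns) at most 3t − (t−1) of the 10 are across; that first reaches 10 at t = 5, so at least 9 crossings are needed.
The plan below uses exactly 9 crossings, so it is optimal:
1. 2 bandits → the island.  (the mainland: 6M 2B; the island: 0M 2B)
2. 1 bandit ← the mainland.  (the mainland: 6M 3B; the island: 0M 1B)
3. 3 bandits → the island.  (the mainland: 6M 0B; the island: 0M 4B)
4. 1 bandit ← the mainland.  (the mainland: 6M 1B; the island: 0M 3B)
5. 3 merchants → the island.  (the mainland: 3M 1B; the island: 3M 3B)
6. 1 bandit ← the mainland.  (the mainland: 3M 2B; the island: 3M 2B)
7. 1 merchant and 2 bandits → the island.  (the mainland: 2M 0B; the island: 4M 4B)
8. 1 bandit ← the mainland.  (the mainland: 2M 1B; the island: 4M 3B)
9. 2 merchants and 1 bandit → the island.  (the mainland: 0M 0B; the island: 6M 4B)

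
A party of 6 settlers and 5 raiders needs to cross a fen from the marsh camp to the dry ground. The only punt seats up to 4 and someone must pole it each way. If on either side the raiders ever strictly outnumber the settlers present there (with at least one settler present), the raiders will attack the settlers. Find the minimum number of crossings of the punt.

7

Counting alone: each trip to the dry ground takes at most 4 across and each return brings at least 1 back, so after t trips out (and t−1 returns) at most 4t − (t−1) of the 11 are across; that first reaches 11 at t = 4, so at least 7 crossings are needed.
The plan below uses exactly 7 crossings, so it is optimal:
1. 2 raiders → the dry ground.  (the marsh camp: 6S 3R; the dry ground: 0S 2R)
2. 1 raider ← the marsh camp.  (the marsh camp: 6S 4R; the dry ground: 0S 1R)
3. 4 raiders → the dry ground.  (the marsh camp: 6S 0R; the dry ground: 0S 5R)
4. 1 raider ← the marsh camp.  (the marsh camp: 6S 1R; the dry ground: 0S 4R)
5. 4 settlers → the dry ground.  (the marsh camp: 2S 1R; the dry ground: 4S 4R)
6. 1 raider ← the marsh camp.  (the marsh camp: 2S 2R; the dry ground: 4S 3R)
7. 2 settlers and 2 raiders → the dry ground.  (the marsh camp: 0S 0R; the dry ground: 6S 5R)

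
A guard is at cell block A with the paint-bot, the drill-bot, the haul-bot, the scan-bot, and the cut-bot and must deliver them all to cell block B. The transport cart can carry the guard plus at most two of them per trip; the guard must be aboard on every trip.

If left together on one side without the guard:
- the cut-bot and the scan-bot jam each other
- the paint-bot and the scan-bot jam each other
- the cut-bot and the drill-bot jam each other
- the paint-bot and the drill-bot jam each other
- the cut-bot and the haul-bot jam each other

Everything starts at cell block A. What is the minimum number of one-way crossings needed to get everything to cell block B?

Counting alone: the guard can take at most 2 across per trip to cell block B, so moving all 5 needs at least 3 loaded trips out, with a return between consecutive ones — at least 5 crossings.
The safety rule pushes this higher. Following every safe sequence of crossings, the most of the 5 that can be at cell block B as the transport cart arrives there on crossing 5 is 4 — never all 5.
So no plan with fewer than 7 crossings exists, and this one achieves 7:
1. Guard goes to cell block B with the cut-bot and the paint-bot.  [cell block A: the drill-bot, the haul-bot, the scan-bot | cell block B: the cut-bot, the paint-bot]
2. Guard goes back to cell block A alone.  [cell block A: the drill-bot, the haul-bot, the scan-bot | cell block B: the cut-bot, the paint-bot]
3. Guard goes to cell block B with the drill-bot.  [cell block A: the haul-bot, the scan-bot | cell block B: the cut-bot, the drill-bot, the paint-bot]
4. Guard goes back to cell block A with the cut-bot and the paint-bot.  [cell block A: the cut-bot, the haul-bot, the paint-bot, the scan-bot | cell block B: the drill-bot]
5. Guard goes to cell block B with the haul-bot and the scan-bot.  [cell block A: the cut-bot, the paint-bot | cell block B: the drill-bot, the haul-bot, the scan-bot]
6. Guard goes back to cell block A alone.  [cell block A: the cut-bot, the paint-bot | cell block B: the drill-bot, the haul-bot, the scan-bot]
7. Guard goes to cell block B with the cut-bot and the paint-bot.  [cell block A: — | cell block B: the cut-bot, the drill-bot, the haul-bot, the paint-bot, the scan-bot]

7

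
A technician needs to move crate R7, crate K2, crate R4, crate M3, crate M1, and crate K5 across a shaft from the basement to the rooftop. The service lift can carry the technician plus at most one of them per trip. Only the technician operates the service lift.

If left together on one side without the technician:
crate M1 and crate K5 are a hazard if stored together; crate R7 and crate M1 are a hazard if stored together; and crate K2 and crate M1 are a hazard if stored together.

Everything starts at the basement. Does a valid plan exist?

Following every safe sequence of crossings from the start, the most of the 6 that can be at the rooftop as the service lift arrives there on crossings 1, 3, 5, 7 is 1, 2, 3, 4 respectively; the best ever achieved is 4 of 6.
From crossing 9 on, no configuration arises that was not already reachable earlier: only 36 distinct safe configurations (who is on which side, and where the service lift is) can ever be reached, none of them has everyone across, and every continuation just revisits them. So no valid plan exists.

No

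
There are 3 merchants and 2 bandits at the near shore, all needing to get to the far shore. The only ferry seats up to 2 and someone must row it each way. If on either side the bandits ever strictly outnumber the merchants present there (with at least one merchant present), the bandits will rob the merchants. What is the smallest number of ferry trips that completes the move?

Counting alone: each trip to the far shore takes at most 2 across and each return brings at least 1 back, so after t trips out (and t−1 returns) at most 2t − (t−1) of the 5 are across; that first reaches 5 at t = 4, so at least 7 crossings are needed.
The plan below uses exactly 7 crossings, so it is optimal:
1. 2 bandits → the far shore.  (the near shore: 3M 0B; the far shore: 0M 2B)
2. 1 bandit ← the near shore.  (the near shore: 3M 1B; the far shore: 0M 1B)
3. 2 merchants → the far shore.  (the near shore: 1M 1B; the far shore: 2M 1B)
4. 1 merchant ← the near shore.  (the near shore: 2M 1B; the far shore: 1M 1B)
5. 1 merchant and 1 bandit → the far shore.  (the near shore: 1M 0B; the far shore: 2M 2B)
6. 1 bandit ← the near shore.  (the near shore: 1M 1B; the far shore: 2M 1B)
7. 1 merchant and 1 bandit → the far shore.  (the near shore: 0M 0B; the far shore: 3M 2B)

7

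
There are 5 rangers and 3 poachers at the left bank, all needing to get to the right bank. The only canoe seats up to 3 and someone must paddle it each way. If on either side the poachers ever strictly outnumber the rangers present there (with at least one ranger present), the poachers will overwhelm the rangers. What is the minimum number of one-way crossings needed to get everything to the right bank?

Counting alone: each trip to the right bank takes at most 3 across and each return brings at least 1 back, so after t trips out (and t−1 returns) at most 3t − (t−1) of the 8 are across; that first reaches 8 at t = 4, so at least 7 crossings are needed.
The plan below uses exactly 7 crossings, so it is optimal:
1. 2 poachers → the right bank.  (the left bank: 5R 1P; the right bank: 0R 2P)
2. 1 poacher ← the left bank.  (the left bank: 5R 2P; the right bank: 0R 1P)
3. 2 rangers and 1 poacher → the right bank.  (the left bank: 3R 1P; the right bank: 2R 2P)
4. 1 poacher ← the left bank.  (the left bank: 3R 2P; the right bank: 2R 1P)
5. 1 ranger and 2 poachers → the right bank.  (the left bank: 2R 0P; the right bank: 3R 3P)
6. 1 poacher ← the left bank.  (the left bank: 2R 1P; the right bank: 3R 2P)
7. 2 rangers and 1 poacher → the right bank.  (the left bank: 0R 0P; the right bank: 5R 3P)

7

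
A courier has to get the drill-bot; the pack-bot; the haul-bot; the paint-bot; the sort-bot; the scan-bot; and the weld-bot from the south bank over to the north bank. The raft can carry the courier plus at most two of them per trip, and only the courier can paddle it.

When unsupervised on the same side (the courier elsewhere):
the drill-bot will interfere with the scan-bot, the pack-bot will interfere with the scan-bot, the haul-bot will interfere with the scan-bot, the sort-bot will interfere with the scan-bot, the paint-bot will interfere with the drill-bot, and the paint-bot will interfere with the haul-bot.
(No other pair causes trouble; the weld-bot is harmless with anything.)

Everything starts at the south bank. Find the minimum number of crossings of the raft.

Counting alone: the courier can take at most 2 across per trip to the north bank, so moving all 7 needs at least 4 loaded trips out, with a return between consecutive ones — at least 7 crossings.
The safety rule pushes this higher. Following every safe sequence of crossings, the most of the 7 that can be at the north bank as the raft arrives there on crossing 7 is 6 — never all 7.
So no plan with fewer than 9 crossings exists, and this one achieves 9:
1. Courier goes to the north bank with the paint-bot and the scan-bot.  [the south bank: the drill-bot, the haul-bot, the pack-bot, the sort-bot, the weld-bot | the north bank: the paint-bot, the scan-bot]
2. Courier goes back to the south bank alone.  [the south bank: the drill-bot, the haul-bot, the pack-bot, the sort-bot, the weld-bot | the north bank: the paint-bot, the scan-bot]
3. Courier goes to the north bank with the weld-bot.  [the south bank: the drill-bot, the haul-bot, the pack-bot, the sort-bot | the north bank: the paint-bot, the scan-bot, the weld-bot]
4. Courier goes back to the south bank alone.  [the south bank: the drill-bot, the haul-bot, the pack-bot, the sort-bot | the north bank: the paint-bot, the scan-bot, the weld-bot]
5. Courier goes to the north bank with the drill-bot and the pack-bot.  [the south bank: the haul-bot, the sort-bot | the north bank: the drill-bot, the pack-bot, the paint-bot, the scan-bot, the weld-bot]
6. Courier goes back to the south bank with the paint-bot and the scan-bot.  [the south bank: the haul-bot, the paint-bot, the scan-bot, the sort-bot | the north bank: the drill-bot, the pack-bot, the weld-bot]
7. Courier goes to the north bank with the haul-bot and the sort-bot.  [the south bank: the paint-bot, the scan-bot | the north bank: the drill-bot, the haul-bot, the pack-bot, the sort-bot, the weld-bot]
8. Courier goes back to the south bank alone.  [the south bank: the paint-bot, the scan-bot | the north bank: the drill-bot, the haul-bot, the pack-bot, the sort-bot, the weld-bot]
9. Courier goes to the north bank with the paint-bot and the scan-bot.  [the south bank: — | the north bank: the drill-bot, the haul-bot, the pack-bot, the paint-bot, the scan-bot, the sort-bot, the weld-bot]

9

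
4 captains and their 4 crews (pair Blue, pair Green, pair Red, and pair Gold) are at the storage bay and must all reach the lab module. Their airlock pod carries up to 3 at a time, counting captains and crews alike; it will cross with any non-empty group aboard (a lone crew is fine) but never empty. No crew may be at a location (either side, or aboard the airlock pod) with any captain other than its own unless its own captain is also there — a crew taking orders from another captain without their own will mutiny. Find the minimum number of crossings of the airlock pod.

9

Counting alone: each trip to the lab module takes at most 3 across and each return brings at least 1 back, so after t trips out (and t−1 returns) at most 3t − (t−1) of the 8 are across; that first reaches 8 at t = 4, so at least 7 crossings are needed.
The safety rule pushes this higher. Following every safe sequence of crossings, the most of the 8 that can be at the lab module as the airlock pod arrives there on crossing 7 is 7 — never all 8.
So no plan with fewer than 9 crossings exists, and this one achieves 9:
1. captain Blue and crew Blue cross → the lab module.
2. captain Blue crosses ← the storage bay.
3. captain Blue, captain Green, and crew Green cross → the lab module.
4. captain Blue and crew Blue cross ← the storage bay.
5. captain Blue, captain Gold, and captain Red cross → the lab module.
6. crew Green crosses ← the storage bay.
7. crew Blue and crew Green cross → the lab module.
8. crew Blue crosses ← the storage bay.
9. crew Blue, crew Gold, and crew Red cross → the lab module.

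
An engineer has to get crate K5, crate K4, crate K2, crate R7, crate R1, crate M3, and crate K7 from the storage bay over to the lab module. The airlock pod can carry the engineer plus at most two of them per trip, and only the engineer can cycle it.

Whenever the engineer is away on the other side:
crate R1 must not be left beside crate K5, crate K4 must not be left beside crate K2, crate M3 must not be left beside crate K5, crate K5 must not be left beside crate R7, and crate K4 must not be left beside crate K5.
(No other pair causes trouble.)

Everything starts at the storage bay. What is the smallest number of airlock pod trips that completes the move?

Counting alone: the engineer can take at most 2 across per trip to the lab module, so moving all 7 needs at least 4 loaded trips out, with a return between consecutive ones — at least 7 crossings.
The safety rule pushes this higher. Following every safe sequence of crossings, the most of the 7 that can be at the lab module as the airlock pod arrives there on crossing 7 is 6 — never all 7.
So no plan with fewer than 9 crossings exists, and this one achieves 9:
1. Engineer goes to the lab module with crate K4 and crate K5.  [the storage bay: crate K2, crate K7, crate M3, crate R1, crate R7 | the lab module: crate K4, crate K5]
2. Engineer goes back to the storage bay with crate K5.  [the storage bay: crate K2, crate K5, crate K7, crate M3, crate R1, crate R7 | the lab module: crate K4]
3. Engineer goes to the lab module with crate K5 and crate R7.  [the storage bay: crate K2, crate K7, crate M3, crate R1 | the lab module: crate K4, crate K5, crate R7]
4. Engineer goes back to the storage bay with crate K5.  [the storage bay: crate K2, crate K5, crate K7, crate M3, crate R1 | the lab module: crate K4, crate R7]
5. Engineer goes to the lab module with crate K5 and crate R1.  [the storage bay: crate K2, crate K7, crate M3 | the lab module: crate K4, crate K5, crate R1, crate R7]
6. Engineer goes back to the storage bay with crate K5.  [the storage bay: crate K2, crate K5, crate K7, crate M3 | the lab module: crate K4, crate R1, crate R7]
7. Engineer goes to the lab module with crate K7 and crate M3.  [the storage bay: crate K2, crate K5 | the lab module: crate K4, crate K7, crate M3, crate R1, crate R7]
8. Engineer goes back to the storage bay alone.  [the storage bay: crate K2, crate K5 | the lab module: crate K4, crate K7, crate M3, crate R1, crate R7]
9. Engineer goes to the lab module with crate K2 and crate K5.  [the storage bay: — | the lab module: crate K2, crate K4, crate K5, crate K7, crate M3, crate R1, crate R7]

9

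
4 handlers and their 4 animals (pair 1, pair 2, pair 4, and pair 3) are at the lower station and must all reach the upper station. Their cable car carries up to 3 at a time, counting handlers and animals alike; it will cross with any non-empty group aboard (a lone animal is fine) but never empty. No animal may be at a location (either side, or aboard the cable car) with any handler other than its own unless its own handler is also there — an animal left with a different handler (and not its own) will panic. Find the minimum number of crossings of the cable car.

Counting alone: each trip to the upper station takes at most 3 across and each return brings at least 1 back, so after t trips out (and t−1 returns) at most 3t − (t−1) of the 8 are across; that first reaches 8 at t = 4, so at least 7 crossings are needed.
The safety rule pushes this higher. Following every safe sequence of crossings, the most of the 8 that can be at the upper station as the cable car arrives there on crossing 7 is 7 — never all 8.
So no plan with fewer than 9 crossings exists, and this one achieves 9:
1. animal 1 and handler 1 cross → the upper station.
2. handler 1 crosses ← the lower station.
3. animal 2, handler 1, and handler 2 cross → the upper station.
4. animal 1 and handler 1 cross ← the lower station.
5. handler 1, handler 3, and handler 4 cross → the upper station.
6. animal 2 crosses ← the lower station.
7. animal 1 and animal 2 cross → the upper station.
8. animal 1 crosses ← the lower station.
9. animal 1, animal 3, and animal 4 cross → the upper station.

9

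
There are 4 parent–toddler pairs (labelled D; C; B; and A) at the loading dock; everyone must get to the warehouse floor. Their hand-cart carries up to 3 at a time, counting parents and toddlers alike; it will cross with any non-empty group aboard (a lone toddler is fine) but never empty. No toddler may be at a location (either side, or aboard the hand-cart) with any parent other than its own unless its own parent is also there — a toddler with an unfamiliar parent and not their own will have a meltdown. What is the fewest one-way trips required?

9

Counting alone: each trip to the warehouse floor takes at most 3 across and each return brings at least 1 back, so after t trips out (and t−1 returns) at most 3t − (t−1) of the 8 are across; that first reaches 8 at t = 4, so at least 7 crossings are needed.
The safety rule pushes this higher. Following every safe sequence of crossings, the most of the 8 that can be at the warehouse floor as the hand-cart arrives there on crossing 7 is 7 — never all 8.
So no plan with fewer than 9 crossings exists, and this one achieves 9:
1. parent D and toddler D cross → the warehouse floor.
2. parent D crosses ← the loading dock.
3. parent C, parent D, and toddler C cross → the warehouse floor.
4. parent D and toddler D cross ← the loading dock.
5. parent A, parent B, and parent D cross → the warehouse floor.
6. toddler C crosses ← the loading dock.
7. toddler C and toddler D cross → the warehouse floor.
8. toddler D crosses ← the loading dock.
9. toddler A, toddler B, and toddler D cross → the warehouse floor.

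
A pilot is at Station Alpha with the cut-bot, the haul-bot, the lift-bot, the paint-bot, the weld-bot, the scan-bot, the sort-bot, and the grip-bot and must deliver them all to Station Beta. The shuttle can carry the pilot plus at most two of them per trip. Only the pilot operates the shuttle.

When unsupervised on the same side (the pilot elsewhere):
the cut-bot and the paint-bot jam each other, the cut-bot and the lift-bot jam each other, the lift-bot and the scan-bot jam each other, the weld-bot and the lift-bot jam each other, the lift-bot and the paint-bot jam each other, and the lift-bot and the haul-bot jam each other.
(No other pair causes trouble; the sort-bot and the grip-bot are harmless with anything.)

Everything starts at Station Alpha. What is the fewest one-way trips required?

13

Counting alone: the pilot can take at most 2 across per trip to Station Beta, so moving all 8 needs at least 4 loaded trips out, with a return between consecutive ones — at least 7 crossings.
The safety rule pushes this higher. Following every safe sequence of crossings, the most of the 8 that can be at Station Beta as the shuttle arrives there on crossings 7, 9, 11 is 5, 6, 7 respectively — never all 8.
So no plan with fewer than 13 crossings exists, and this one achieves 13:
1. Pilot goes to Station Beta with the cut-bot and the lift-bot.  [Station Alpha: the grip-bot, the haul-bot, the paint-bot, the scan-bot, the sort-bot, the weld-bot | Station Beta: the cut-bot, the lift-bot]
2. Pilot goes back to Station Alpha with the cut-bot.  [Station Alpha: the cut-bot, the grip-bot, the haul-bot, the paint-bot, the scan-bot, the sort-bot, the weld-bot | Station Beta: the lift-bot]
3. Pilot goes to Station Beta with the cut-bot and the haul-bot.  [Station Alpha: the grip-bot, the paint-bot, the scan-bot, the sort-bot, the weld-bot | Station Beta: the cut-bot, the haul-bot, the lift-bot]
4. Pilot goes back to Station Alpha with the lift-bot.  [Station Alpha: the grip-bot, the lift-bot, the paint-bot, the scan-bot, the sort-bot, the weld-bot | Station Beta: the cut-bot, the haul-bot]
5. Pilot goes to Station Beta with the lift-bot and the weld-bot.  [Station Alpha: the grip-bot, the paint-bot, the scan-bot, the sort-bot | Station Beta: the cut-bot, the haul-bot, the lift-bot, the weld-bot]
6. Pilot goes back to Station Alpha with the lift-bot.  [Station Alpha: the grip-bot, the lift-bot, the paint-bot, the scan-bot, the sort-bot | Station Beta: the cut-bot, the haul-bot, the weld-bot]
7. Pilot goes to Station Beta with the lift-bot and the scan-bot.  [Station Alpha: the grip-bot, the paint-bot, the sort-bot | Station Beta: the cut-bot, the haul-bot, the lift-bot, the scan-bot, the weld-bot]
8. Pilot goes back to Station Alpha with the lift-bot.  [Station Alpha: the grip-bot, the lift-bot, the paint-bot, the sort-bot | Station Beta: the cut-bot, the haul-bot, the scan-bot, the weld-bot]
9. Pilot goes to Station Beta with the lift-bot and the sort-bot.  [Station Alpha: the grip-bot, the paint-bot | Station Beta: the cut-bot, the haul-bot, the lift-bot, the scan-bot, the sort-bot, the weld-bot]
10. Pilot goes back to Station Alpha with the lift-bot.  [Station Alpha: the grip-bot, the lift-bot, the paint-bot | Station Beta: the cut-bot, the haul-bot, the scan-bot, the sort-bot, the weld-bot]
11. Pilot goes to Station Beta with the grip-bot and the lift-bot.  [Station Alpha: the paint-bot | Station Beta: the cut-bot, the grip-bot, the haul-bot, the lift-bot, the scan-bot, the sort-bot, the weld-bot]
12. Pilot goes back to Station Alpha with the lift-bot.  [Station Alpha: the lift-bot, the paint-bot | Station Beta: the cut-bot, the grip-bot, the haul-bot, the scan-bot, the sort-bot, the weld-bot]
13. Pilot goes to Station Beta with the lift-bot and the paint-bot.  [Station Alpha: — | Station Beta: the cut-bot, the grip-bot, the haul-bot, the lift-bot, the paint-bot, the scan-bot, the sort-bot, the weld-bot]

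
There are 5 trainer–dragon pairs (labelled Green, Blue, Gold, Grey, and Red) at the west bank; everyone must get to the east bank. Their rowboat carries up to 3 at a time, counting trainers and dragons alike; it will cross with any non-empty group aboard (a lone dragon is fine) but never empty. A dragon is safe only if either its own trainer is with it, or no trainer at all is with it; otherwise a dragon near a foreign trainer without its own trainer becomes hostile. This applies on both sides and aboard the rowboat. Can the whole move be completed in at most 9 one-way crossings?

No

Counting alone: each trip to the east bank takes at most 3 across and each return brings at least 1 back, so after t trips out (and t−1 returns) at most 3t − (t−1) of the 10 are across; that first reaches 10 at t = 5, so at least 9 crossings are needed.
The safety rule pushes this higher. Following every safe sequence of crossings, the most of the 10 that can be at the east bank as the rowboat arrives there on crossing 9 is 9 — never all 10.
So the move cannot be finished within 9 crossings. (The shortest complete plan takes 11:)
1. dragon Green and trainer Green cross → the east bank.
2. trainer Green crosses ← the west bank.
3. dragon Blue, dragon Gold, and dragon Grey cross → the east bank.
4. dragon Green crosses ← the west bank.
5. trainer Blue, trainer Gold, and trainer Grey cross → the east bank.
6. dragon Blue and trainer Blue cross ← the west bank.
7. trainer Blue, trainer Green, and trainer Red cross → the east bank.
8. dragon Gold crosses ← the west bank.
9. dragon Blue and dragon Green cross → the east bank.
10. dragon Green crosses ← the west bank.
11. dragon Gold, dragon Green, and dragon Red cross → the east bank.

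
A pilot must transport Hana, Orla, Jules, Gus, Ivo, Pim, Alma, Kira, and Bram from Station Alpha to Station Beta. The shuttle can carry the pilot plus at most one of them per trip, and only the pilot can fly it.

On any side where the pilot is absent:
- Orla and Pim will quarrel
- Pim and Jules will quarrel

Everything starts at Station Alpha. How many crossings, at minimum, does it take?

Counting alone: the pilot can take at most 1 across per trip to Station Beta, so moving all 9 needs at least 9 loaded trips out, with a return between consecutive ones — at least 17 crossings.
The safety rule pushes this higher. Following every safe sequence of crossings, the most of the 9 that can be at Station Beta as the shuttle arrives there on crossing 17 is 8 — never all 9.
So no plan with fewer than 19 crossings exists, and this one achieves 19:
1. Pilot goes to Station Beta with Pim.  [Station Alpha: Alma, Bram, Gus, Hana, Ivo, Jules, Kira, Orla | Station Beta: Pim]
2. Pilot goes back to Station Alpha alone.  [Station Alpha: Alma, Bram, Gus, Hana, Ivo, Jules, Kira, Orla | Station Beta: Pim]
3. Pilot goes to Station Beta with Hana.  [Station Alpha: Alma, Bram, Gus, Ivo, Jules, Kira, Orla | Station Beta: Hana, Pim]
4. Pilot goes back to Station Alpha alone.  [Station Alpha: Alma, Bram, Gus, Ivo, Jules, Kira, Orla | Station Beta: Hana, Pim]
5. Pilot goes to Station Beta with Orla.  [Station Alpha: Alma, Bram, Gus, Ivo, Jules, Kira | Station Beta: Hana, Orla, Pim]
6. Pilot goes back to Station Alpha with Pim.  [Station Alpha: Alma, Bram, Gus, Ivo, Jules, Kira, Pim | Station Beta: Hana, Orla]
7. Pilot goes to Station Beta with Jules.  [Station Alpha: Alma, Bram, Gus, Ivo, Kira, Pim | Station Beta: Hana, Jules, Orla]
8. Pilot goes back to Station Alpha alone.  [Station Alpha: Alma, Bram, Gus, Ivo, Kira, Pim | Station Beta: Hana, Jules, Orla]
9. Pilot goes to Station Beta with Gus.  [Station Alpha: Alma, Bram, Ivo, Kira, Pim | Station Beta: Gus, Hana, Jules, Orla]
10. Pilot goes back to Station Alpha alone.  [Station Alpha: Alma, Bram, Ivo, Kira, Pim | Station Beta: Gus, Hana, Jules, Orla]
11. Pilot goes to Station Beta with Ivo.  [Station Alpha: Alma, Bram, Kira, Pim | Station Beta: Gus, Hana, Ivo, Jules, Orla]
12. Pilot goes back to Station Alpha alone.  [Station Alpha: Alma, Bram, Kira, Pim | Station Beta: Gus, Hana, Ivo, Jules, Orla]
13. Pilot goes to Station Beta with Alma.  [Station Alpha: Bram, Kira, Pim | Station Beta: Alma, Gus, Hana, Ivo, Jules, Orla]
14. Pilot goes back to Station Alpha alone.  [Station Alpha: Bram, Kira, Pim | Station Beta: Alma, Gus, Hana, Ivo, Jules, Orla]
15. Pilot goes to Station Beta with Kira.  [Station Alpha: Bram, Pim | Station Beta: Alma, Gus, Hana, Ivo, Jules, Kira, Orla]
16. Pilot goes back to Station Alpha alone.  [Station Alpha: Bram, Pim | Station Beta: Alma, Gus, Hana, Ivo, Jules, Kira, Orla]
17. Pilot goes to Station Beta with Bram.  [Station Alpha: Pim | Station Beta: Alma, Bram, Gus, Hana, Ivo, Jules, Kira, Orla]
18. Pilot goes back to Station Alpha alone.  [Station Alpha: Pim | Station Beta: Alma, Bram, Gus, Hana, Ivo, Jules, Kira, Orla]
19. Pilot goes to Station Beta with Pim.  [Station Alpha: — | Station Beta: Alma, Bram, Gus, Hana, Ivo, Jules, Kira, Orla, Pim]

19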